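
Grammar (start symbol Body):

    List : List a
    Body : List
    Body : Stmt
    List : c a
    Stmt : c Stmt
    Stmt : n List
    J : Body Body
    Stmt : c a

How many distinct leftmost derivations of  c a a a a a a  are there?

1

Parse trees for c a a a a a a:
  [Body [List [List [List [List [List [List c a] a] a] a] a] a]]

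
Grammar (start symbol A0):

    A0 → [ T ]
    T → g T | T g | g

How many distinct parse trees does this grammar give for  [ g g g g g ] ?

16

Parse trees for [ g g g g g ] (showing first 6 of 16):
  [A0 [ [T g [T g [T g [T g [T g]]]]] ]]
  [A0 [ [T g [T g [T g [T [T g] g]]]] ]]
  [A0 [ [T g [T g [T [T g [T g]] g]]] ]]
  [A0 [ [T g [T g [T [T [T g] g] g]]] ]]
  [A0 [ [T g [T [T g [T g [T g]]] g]] ]]
  [A0 [ [T g [T [T g [T [T g] g]] g]] ]]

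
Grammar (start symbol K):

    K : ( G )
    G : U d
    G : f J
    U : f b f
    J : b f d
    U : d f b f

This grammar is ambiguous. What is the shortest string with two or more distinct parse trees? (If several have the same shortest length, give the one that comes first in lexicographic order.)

length 6: ( f b f d ) has 2 parse trees

Two derivations of ( f b f d ):
  K ⇒ ( G ) ⇒ ( U d ) ⇒ ( f b f d )
  K ⇒ ( G ) ⇒ ( f J ) ⇒ ( f b f d )

( f b f d )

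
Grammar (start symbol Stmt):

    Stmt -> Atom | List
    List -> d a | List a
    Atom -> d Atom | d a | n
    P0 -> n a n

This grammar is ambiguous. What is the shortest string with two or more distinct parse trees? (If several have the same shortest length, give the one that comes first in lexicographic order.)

length 1: no string has ≥2 trees
length 2: d a has 2 parse trees

Two derivations of d a:
  Stmt ⇒ Atom ⇒ d a
  Stmt ⇒ List ⇒ d a

d a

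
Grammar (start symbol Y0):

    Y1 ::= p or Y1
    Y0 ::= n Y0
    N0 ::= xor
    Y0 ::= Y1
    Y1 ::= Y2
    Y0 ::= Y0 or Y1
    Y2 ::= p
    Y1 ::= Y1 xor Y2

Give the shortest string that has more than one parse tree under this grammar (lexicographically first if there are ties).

p or p

length 1: no string has ≥2 trees
length 2: no string has ≥2 trees
length 3: p or p has 2 parse trees

Two derivations of p or p:
  Y0 ⇒ Y1 ⇒ p or Y1 ⇒ p or Y2 ⇒ p or p
  Y0 ⇒ Y0 or Y1 ⇒ Y1 or Y1 ⇒ Y2 or Y1 ⇒ p or Y1 ⇒ p or Y2 ⇒ p or p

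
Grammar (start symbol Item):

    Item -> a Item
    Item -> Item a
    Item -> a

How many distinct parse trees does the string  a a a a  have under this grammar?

Parse trees for a a a a:
  [Item a [Item a [Item a [Item a]]]]
  [Item a [Item a [Item [Item a] a]]]
  [Item a [Item [Item a [Item a]] a]]
  [Item a [Item [Item [Item a] a] a]]
  [Item [Item a [Item a [Item a]]] a]
  [Item [Item a [Item [Item a] a]] a]
  [Item [Item [Item a [Item a]] a] a]
  [Item [Item [Item [Item a] a] a] a]

8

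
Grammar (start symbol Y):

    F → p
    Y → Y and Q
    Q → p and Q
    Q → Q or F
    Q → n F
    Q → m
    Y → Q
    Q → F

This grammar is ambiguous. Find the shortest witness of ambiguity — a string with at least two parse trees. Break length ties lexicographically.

p and m

length 1: no string has ≥2 trees
length 2: no string has ≥2 trees
length 3: p and m has 2 parse trees

Two derivations of p and m:
  Y ⇒ Y and Q ⇒ Q and Q ⇒ F and Q ⇒ p and Q ⇒ p and m
  Y ⇒ Q ⇒ p and Q ⇒ p and m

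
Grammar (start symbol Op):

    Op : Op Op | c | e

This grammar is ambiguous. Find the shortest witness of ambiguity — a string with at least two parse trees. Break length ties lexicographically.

c c c

length 1: no string has ≥2 trees
length 2: no string has ≥2 trees
length 3: c c c has 2 parse trees

Two derivations of c c c:
  Op ⇒ Op Op ⇒ Op Op Op ⇒ c Op Op ⇒ c c Op ⇒ c c c
  Op ⇒ Op Op ⇒ c Op ⇒ c Op Op ⇒ c c Op ⇒ c c c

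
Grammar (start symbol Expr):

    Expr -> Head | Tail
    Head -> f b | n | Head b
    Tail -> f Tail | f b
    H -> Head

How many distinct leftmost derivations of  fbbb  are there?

1

Parse trees for fbbb:
  [Expr [Head [Head [Head f b] b] b]]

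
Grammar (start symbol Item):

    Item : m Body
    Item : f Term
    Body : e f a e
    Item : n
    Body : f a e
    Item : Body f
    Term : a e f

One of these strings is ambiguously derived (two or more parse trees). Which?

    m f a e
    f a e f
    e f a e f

f a e f

m f a e: 1 tree
f a e f: 2 trees
e f a e f: 1 tree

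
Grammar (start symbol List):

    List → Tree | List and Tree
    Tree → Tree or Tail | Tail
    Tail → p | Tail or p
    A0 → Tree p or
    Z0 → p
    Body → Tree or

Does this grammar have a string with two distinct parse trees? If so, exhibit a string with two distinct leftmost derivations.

Ambiguous

Witness: p or p

Derivation 1: List ⇒ Tree ⇒ Tree or Tail ⇒ Tail or Tail ⇒ p or Tail ⇒ p or p
Derivation 2: List ⇒ Tree ⇒ Tail ⇒ Tail or p ⇒ p or p

Two distinct leftmost derivations for the same string.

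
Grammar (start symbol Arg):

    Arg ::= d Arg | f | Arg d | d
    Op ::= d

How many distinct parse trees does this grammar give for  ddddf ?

1

Parse trees for ddddf:
  [Arg d [Arg d [Arg d [Arg d [Arg f]]]]]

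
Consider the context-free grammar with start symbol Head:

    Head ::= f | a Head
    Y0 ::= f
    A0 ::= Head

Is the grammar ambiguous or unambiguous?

Unambiguous

Only Head is reachable from Head; ignoring the rest: Each reachable nonterminal has at most one production per leading terminal, and all productions are right-linear; the derivation is determined token-by-token.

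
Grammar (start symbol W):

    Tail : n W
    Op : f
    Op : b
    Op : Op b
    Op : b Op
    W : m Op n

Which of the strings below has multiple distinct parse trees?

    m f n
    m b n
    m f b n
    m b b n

m b b n

m f n: 1 tree
m b n: 1 tree
m f b n: 1 tree
m b b n: 2 trees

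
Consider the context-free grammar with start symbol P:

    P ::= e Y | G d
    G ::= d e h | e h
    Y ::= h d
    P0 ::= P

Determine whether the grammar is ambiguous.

Ambiguous

Witness: e h d

Derivation 1: P ⇒ e Y ⇒ e h d
Derivation 2: P ⇒ G d ⇒ e h d

Two distinct leftmost derivations for the same string.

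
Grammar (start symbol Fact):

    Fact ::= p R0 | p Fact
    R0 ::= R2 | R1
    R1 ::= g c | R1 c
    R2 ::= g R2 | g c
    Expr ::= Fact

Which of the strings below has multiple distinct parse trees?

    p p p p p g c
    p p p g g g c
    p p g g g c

p p p p p g c

p p p p p g c: 2 trees
p p p g g g c: 1 tree
p p g g g c: 1 tree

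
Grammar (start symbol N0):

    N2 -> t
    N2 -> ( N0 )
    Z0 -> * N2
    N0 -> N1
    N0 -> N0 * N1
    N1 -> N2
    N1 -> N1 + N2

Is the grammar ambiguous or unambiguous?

Only N0, N1, N2 are reachable from N0; ignoring the rest: The grammar is stratified — N0 handles '*' (left-recursive), N1 handles '+', N2 atoms. Each operator has a fixed associativity and precedence level, so every string has one parse.

Unambiguous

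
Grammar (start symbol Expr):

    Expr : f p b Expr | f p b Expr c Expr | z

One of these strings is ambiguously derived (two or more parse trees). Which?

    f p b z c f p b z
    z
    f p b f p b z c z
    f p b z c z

f p b z c f p b z: 1 tree
z: 1 tree
f p b f p b z c z: 2 trees
f p b z c z: 1 tree

f p b f p b z c z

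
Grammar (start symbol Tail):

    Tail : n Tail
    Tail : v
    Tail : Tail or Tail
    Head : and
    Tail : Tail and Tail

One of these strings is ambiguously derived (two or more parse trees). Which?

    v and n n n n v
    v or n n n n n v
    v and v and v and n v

v and v and v and n v

v and n n n n v: 1 tree
v or n n n n n v: 1 tree
v and v and v and n v: 5 trees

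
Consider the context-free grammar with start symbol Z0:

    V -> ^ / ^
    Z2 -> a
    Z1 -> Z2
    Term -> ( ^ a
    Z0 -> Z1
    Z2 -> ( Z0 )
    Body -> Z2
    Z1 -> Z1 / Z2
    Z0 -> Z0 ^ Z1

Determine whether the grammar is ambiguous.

Unambiguous

Only Z0, Z1, Z2 are reachable from Z0; ignoring the rest: The grammar is stratified — Z0 handles '^' (left-recursive), Z1 handles '/', Z2 atoms. Each operator has a fixed associativity and precedence level, so every string has one parse.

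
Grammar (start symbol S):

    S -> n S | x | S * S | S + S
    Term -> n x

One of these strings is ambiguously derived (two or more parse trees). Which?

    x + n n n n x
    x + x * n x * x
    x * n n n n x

x + n n n n x: 1 tree
x + x * n x * x: 7 trees
x * n n n n x: 1 tree

x + x * n x * x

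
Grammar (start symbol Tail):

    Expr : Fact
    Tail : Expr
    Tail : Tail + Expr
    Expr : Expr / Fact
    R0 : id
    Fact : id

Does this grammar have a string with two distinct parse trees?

(R0 is unreachable from Tail, so its rules don't affect L(Tail).) The grammar is stratified — Tail handles '+' (left-recursive), Expr handles '/', Fact atoms. Each operator has a fixed associativity and precedence level, so every string has one parse.

Unambiguous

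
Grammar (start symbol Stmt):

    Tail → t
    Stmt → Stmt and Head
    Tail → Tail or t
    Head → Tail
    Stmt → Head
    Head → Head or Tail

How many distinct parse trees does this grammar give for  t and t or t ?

2

Parse trees for t and t or t:
  [Stmt [Stmt [Head [Tail t]]] and [Head [Tail [Tail t] or t]]]
  [Stmt [Stmt [Head [Tail t]]] and [Head [Head [Tail t]] or [Tail t]]]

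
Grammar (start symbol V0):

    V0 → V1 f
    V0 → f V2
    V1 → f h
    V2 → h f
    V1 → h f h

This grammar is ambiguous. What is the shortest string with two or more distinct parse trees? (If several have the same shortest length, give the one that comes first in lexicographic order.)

f h f

length 3: f h f has 2 parse trees

Two derivations of f h f:
  V0 ⇒ V1 f ⇒ f h f
  V0 ⇒ f V2 ⇒ f h f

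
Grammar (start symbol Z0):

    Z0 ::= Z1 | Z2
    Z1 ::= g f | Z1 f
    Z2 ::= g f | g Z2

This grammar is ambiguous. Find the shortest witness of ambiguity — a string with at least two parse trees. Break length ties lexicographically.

g f

length 2: g f has 2 parse trees

Two derivations of g f:
  Z0 ⇒ Z1 ⇒ g f
  Z0 ⇒ Z2 ⇒ g f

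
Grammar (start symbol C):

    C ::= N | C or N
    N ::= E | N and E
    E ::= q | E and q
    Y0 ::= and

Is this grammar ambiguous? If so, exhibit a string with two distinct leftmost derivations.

Ambiguous

Witness: q and q

Derivation 1: C ⇒ N ⇒ E ⇒ E and q ⇒ q and q
Derivation 2: C ⇒ N ⇒ N and E ⇒ E and E ⇒ q and E ⇒ q and q

Two distinct leftmost derivations for the same string.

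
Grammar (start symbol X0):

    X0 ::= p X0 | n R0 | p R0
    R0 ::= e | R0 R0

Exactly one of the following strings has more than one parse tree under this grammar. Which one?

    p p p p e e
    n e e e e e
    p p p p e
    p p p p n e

n e e e e e

p p p p e e: 1 tree
n e e e e e: 14 trees
p p p p e: 1 tree
p p p p n e: 1 tree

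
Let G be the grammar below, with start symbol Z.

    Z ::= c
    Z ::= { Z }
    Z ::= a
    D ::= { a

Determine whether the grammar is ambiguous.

Unambiguous

(D is unreachable from Z, so its rules don't affect L(Z).) L(Z) is { openⁿ atom closeⁿ : n ≥ 0 }. The bracket depth fixes n, and the derivation is forced at every step.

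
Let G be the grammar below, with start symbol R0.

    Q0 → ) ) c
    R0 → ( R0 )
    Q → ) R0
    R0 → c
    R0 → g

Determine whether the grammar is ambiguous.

Only R0 is reachable from R0; ignoring the rest: Each string is a nest of matched brackets around a single atom. An opening bracket forces the recursive rule; an atom forces the base rule.

Unambiguous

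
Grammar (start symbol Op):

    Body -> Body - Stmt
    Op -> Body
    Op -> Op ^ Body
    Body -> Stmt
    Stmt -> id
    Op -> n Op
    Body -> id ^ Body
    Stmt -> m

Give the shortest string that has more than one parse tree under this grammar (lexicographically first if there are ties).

length 1: no string has ≥2 trees
length 2: no string has ≥2 trees
length 3: id ^ id has 2 parse trees

Two derivations of id ^ id:
  Op ⇒ Body ⇒ id ^ Body ⇒ id ^ Stmt ⇒ id ^ id
  Op ⇒ Op ^ Body ⇒ Body ^ Body ⇒ Stmt ^ Body ⇒ id ^ Body ⇒ id ^ Stmt ⇒ id ^ id

id ^ id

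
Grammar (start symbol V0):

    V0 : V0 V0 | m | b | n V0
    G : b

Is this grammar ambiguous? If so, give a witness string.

Ambiguous

Witness: b b b

Derivation 1: V0 ⇒ V0 V0 ⇒ V0 V0 V0 ⇒ b V0 V0 ⇒ b b V0 ⇒ b b b
Derivation 2: V0 ⇒ V0 V0 ⇒ b V0 ⇒ b V0 V0 ⇒ b b V0 ⇒ b b b

Two distinct leftmost derivations for the same string.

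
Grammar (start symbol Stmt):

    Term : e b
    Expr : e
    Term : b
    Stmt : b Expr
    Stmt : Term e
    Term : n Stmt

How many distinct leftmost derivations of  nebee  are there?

1

Parse trees for nebee:
  [Stmt [Term n [Stmt [Term e b] e]] e]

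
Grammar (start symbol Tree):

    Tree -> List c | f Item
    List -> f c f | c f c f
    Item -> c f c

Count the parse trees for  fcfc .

Parse trees for fcfc:
  [Tree [List f c f] c]
  [Tree f [Item c f c]]

2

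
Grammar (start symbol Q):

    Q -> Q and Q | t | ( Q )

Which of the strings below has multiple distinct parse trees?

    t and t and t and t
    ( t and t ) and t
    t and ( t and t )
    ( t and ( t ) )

t and t and t and t

t and t and t and t: 5 trees
( t and t ) and t: 1 tree
t and ( t and t ): 1 tree
( t and ( t ) ): 1 tree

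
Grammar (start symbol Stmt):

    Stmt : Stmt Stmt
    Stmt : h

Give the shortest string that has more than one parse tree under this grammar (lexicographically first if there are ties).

h h h

length 1: no string has ≥2 trees
length 2: no string has ≥2 trees
length 3: h h h has 2 parse trees

Two derivations of h h h:
  Stmt ⇒ Stmt Stmt ⇒ Stmt Stmt Stmt ⇒ h Stmt Stmt ⇒ h h Stmt ⇒ h h h
  Stmt ⇒ Stmt Stmt ⇒ h Stmt ⇒ h Stmt Stmt ⇒ h h Stmt ⇒ h h h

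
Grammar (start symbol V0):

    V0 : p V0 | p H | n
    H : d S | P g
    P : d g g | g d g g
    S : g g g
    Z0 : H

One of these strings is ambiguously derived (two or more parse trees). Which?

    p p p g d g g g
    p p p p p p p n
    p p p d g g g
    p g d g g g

p p p d g g g

p p p g d g g g: 1 tree
p p p p p p p n: 1 tree
p p p d g g g: 2 trees
p g d g g g: 1 tree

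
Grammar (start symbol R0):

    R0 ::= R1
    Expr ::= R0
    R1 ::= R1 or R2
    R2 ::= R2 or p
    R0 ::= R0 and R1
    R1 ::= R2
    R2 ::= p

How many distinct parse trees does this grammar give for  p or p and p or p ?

4

Parse trees for p or p and p or p:
  [R0 [R0 [R1 [R1 [R2 p]] or [R2 p]]] and [R1 [R1 [R2 p]] or [R2 p]]]
  [R0 [R0 [R1 [R1 [R2 p]] or [R2 p]]] and [R1 [R2 [R2 p] or p]]]
  [R0 [R0 [R1 [R2 [R2 p] or p]]] and [R1 [R1 [R2 p]] or [R2 p]]]
  [R0 [R0 [R1 [R2 [R2 p] or p]]] and [R1 [R2 [R2 p] or p]]]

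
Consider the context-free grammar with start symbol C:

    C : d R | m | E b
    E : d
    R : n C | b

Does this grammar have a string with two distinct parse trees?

Witness: d b

Derivation 1: C ⇒ d R ⇒ d b
Derivation 2: C ⇒ E b ⇒ d b

Two distinct leftmost derivations for the same string.

Ambiguous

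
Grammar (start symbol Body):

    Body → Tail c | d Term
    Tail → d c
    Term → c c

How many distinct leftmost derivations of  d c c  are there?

Parse trees for d c c:
  [Body [Tail d c] c]
  [Body d [Term c c]]

2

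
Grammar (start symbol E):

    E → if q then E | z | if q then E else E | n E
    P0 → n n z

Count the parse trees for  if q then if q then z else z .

2

Parse trees for if q then if q then z else z:
  [E if q then [E if q then [E z] else [E z]]]
  [E if q then [E if q then [E z]] else [E z]]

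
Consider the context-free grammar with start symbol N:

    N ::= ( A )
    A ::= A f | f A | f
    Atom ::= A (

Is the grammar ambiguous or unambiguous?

Ambiguous

Witness: ( f f )

Derivation 1: N ⇒ ( A ) ⇒ ( A f ) ⇒ ( f f )
Derivation 2: N ⇒ ( A ) ⇒ ( f A ) ⇒ ( f f )

Two distinct leftmost derivations for the same string.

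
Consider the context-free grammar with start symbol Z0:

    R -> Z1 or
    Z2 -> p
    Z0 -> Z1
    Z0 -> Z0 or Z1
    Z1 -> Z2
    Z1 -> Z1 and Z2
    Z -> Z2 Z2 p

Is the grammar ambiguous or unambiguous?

Unambiguous

Only Z0, Z1, Z2 are reachable from Z0; ignoring the rest: Z0 → Z0 or Z1 | Z1  ;  Z1 → Z1 and Z2 | Z2  — a left-associative chain with Z2 at the bottom. Each string factors uniquely by precedence.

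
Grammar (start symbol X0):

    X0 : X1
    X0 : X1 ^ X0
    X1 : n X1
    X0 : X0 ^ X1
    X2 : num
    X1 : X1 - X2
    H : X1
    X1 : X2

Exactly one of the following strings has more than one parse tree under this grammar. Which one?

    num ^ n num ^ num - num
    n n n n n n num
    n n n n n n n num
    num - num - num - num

num ^ n num ^ num - num

num ^ n num ^ num - num: 4 trees
n n n n n n num: 1 tree
n n n n n n n num: 1 tree
num - num - num - num: 1 tree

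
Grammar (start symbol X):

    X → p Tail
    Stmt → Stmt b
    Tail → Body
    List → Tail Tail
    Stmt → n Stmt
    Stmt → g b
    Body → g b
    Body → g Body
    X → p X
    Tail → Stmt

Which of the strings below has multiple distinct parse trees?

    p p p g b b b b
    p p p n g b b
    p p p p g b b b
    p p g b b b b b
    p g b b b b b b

p p p g b b b b: 1 tree
p p p n g b b: 2 trees
p p p p g b b b: 1 tree
p p g b b b b b: 1 tree
p g b b b b b b: 1 tree

p p p n g b b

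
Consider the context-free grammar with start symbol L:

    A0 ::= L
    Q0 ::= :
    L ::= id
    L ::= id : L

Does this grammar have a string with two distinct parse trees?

Unambiguous

(Q0, A0 are unreachable from L, so their rules don't affect L(L).) The reachable grammar is A → atom sep A | atom. Each atom is followed by either the separator (recurse) or end-of-string (stop) — no choice point.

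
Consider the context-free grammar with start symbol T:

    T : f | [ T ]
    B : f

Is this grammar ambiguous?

Unambiguous

Only T is reachable from T; ignoring the rest: Each string is a nest of matched brackets around a single atom. An opening bracket forces the recursive rule; an atom forces the base rule.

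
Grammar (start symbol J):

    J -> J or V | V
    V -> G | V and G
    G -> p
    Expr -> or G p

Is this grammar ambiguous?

Only J, V, G are reachable from J; ignoring the rest: This is a standard precedence ladder (J over V over G), with each level left-recursive on its own operator ('or' at J, 'and' at V). That structure is LR(1), hence unambiguous.

Unambiguous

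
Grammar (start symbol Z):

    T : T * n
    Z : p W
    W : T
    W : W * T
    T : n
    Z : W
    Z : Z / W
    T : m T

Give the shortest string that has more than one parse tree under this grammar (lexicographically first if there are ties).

n * n

length 1: no string has ≥2 trees
length 2: no string has ≥2 trees
length 3: n * n has 2 parse trees

Two derivations of n * n:
  Z ⇒ W ⇒ T ⇒ T * n ⇒ n * n
  Z ⇒ W ⇒ W * T ⇒ T * T ⇒ n * T ⇒ n * n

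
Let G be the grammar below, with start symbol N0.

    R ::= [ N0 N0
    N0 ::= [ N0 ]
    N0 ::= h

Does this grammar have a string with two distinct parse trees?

Unambiguous

(R is unreachable from N0, so its rules don't affect L(N0).) L(N0) is { openⁿ atom closeⁿ : n ≥ 0 }. The bracket depth fixes n, and the derivation is forced at every step.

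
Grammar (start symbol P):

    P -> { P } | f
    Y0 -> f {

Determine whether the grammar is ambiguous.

Unambiguous

(Y0 is unreachable from P, so its rules don't affect L(P).) L(P) is { openⁿ atom closeⁿ : n ≥ 0 }. The bracket depth fixes n, and the derivation is forced at every step.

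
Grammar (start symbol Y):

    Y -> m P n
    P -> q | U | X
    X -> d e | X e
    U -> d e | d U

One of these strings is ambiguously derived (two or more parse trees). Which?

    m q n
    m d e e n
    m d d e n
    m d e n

m d e n

m q n: 1 tree
m d e e n: 1 tree
m d d e n: 1 tree
m d e n: 2 trees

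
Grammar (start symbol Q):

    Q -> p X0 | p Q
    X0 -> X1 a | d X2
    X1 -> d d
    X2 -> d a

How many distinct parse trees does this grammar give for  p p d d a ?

Parse trees for p p d d a:
  [Q p [Q p [X0 [X1 d d] a]]]
  [Q p [Q p [X0 d [X2 d a]]]]

2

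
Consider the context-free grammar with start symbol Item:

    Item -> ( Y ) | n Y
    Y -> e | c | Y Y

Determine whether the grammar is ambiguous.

Witness: n c c c

Derivation 1: Item ⇒ n Y ⇒ n Y Y ⇒ n c Y ⇒ n c Y Y ⇒ n c c Y ⇒ n c c c
Derivation 2: Item ⇒ n Y ⇒ n Y Y ⇒ n Y Y Y ⇒ n c Y Y ⇒ n c c Y ⇒ n c c c

Two distinct leftmost derivations for the same string.

Ambiguous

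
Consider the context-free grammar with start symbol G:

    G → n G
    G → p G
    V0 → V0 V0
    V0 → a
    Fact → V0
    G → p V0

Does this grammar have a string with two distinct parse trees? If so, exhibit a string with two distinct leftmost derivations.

Ambiguous

Witness: p a a a

Derivation 1: G ⇒ p V0 ⇒ p V0 V0 ⇒ p V0 V0 V0 ⇒ p a V0 V0 ⇒ p a a V0 ⇒ p a a a
Derivation 2: G ⇒ p V0 ⇒ p V0 V0 ⇒ p a V0 ⇒ p a V0 V0 ⇒ p a a V0 ⇒ p a a a

Two distinct leftmost derivations for the same string.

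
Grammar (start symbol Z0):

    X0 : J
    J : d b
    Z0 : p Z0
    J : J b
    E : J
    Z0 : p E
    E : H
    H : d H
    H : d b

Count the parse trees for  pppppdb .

2

Parse trees for pppppdb:
  [Z0 p [Z0 p [Z0 p [Z0 p [Z0 p [E [J d b]]]]]]]
  [Z0 p [Z0 p [Z0 p [Z0 p [Z0 p [E [H d b]]]]]]]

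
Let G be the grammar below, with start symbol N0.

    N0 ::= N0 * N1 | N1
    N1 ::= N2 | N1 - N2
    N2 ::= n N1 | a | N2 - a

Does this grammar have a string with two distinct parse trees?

Ambiguous

Witness: a - a

Derivation 1: N0 ⇒ N1 ⇒ N2 ⇒ N2 - a ⇒ a - a
Derivation 2: N0 ⇒ N1 ⇒ N1 - N2 ⇒ N2 - N2 ⇒ a - N2 ⇒ a - a

Two distinct leftmost derivations for the same string.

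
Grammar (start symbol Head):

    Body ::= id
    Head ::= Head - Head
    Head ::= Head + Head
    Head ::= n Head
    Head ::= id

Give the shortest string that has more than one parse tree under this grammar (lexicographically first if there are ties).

length 1: no string has ≥2 trees
length 2: no string has ≥2 trees
length 3: no string has ≥2 trees
length 4: n id + id has 2 parse trees

Two derivations of n id + id:
  Head ⇒ Head + Head ⇒ n Head + Head ⇒ n id + Head ⇒ n id + id
  Head ⇒ n Head ⇒ n Head + Head ⇒ n id + Head ⇒ n id + id

n id + id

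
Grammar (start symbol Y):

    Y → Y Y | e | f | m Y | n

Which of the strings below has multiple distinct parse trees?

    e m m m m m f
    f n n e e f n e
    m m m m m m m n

f n n e e f n e

e m m m m m f: 1 tree
f n n e e f n e: 429 trees
m m m m m m m n: 1 tree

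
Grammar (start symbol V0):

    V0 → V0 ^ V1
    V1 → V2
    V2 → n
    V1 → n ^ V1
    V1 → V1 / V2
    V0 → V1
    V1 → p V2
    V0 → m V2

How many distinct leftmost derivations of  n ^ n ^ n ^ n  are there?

8

Parse trees for n ^ n ^ n ^ n:
  [V0 [V0 [V1 [V2 n]]] ^ [V1 n ^ [V1 n ^ [V1 [V2 n]]]]]
  [V0 [V0 [V0 [V1 [V2 n]]] ^ [V1 [V2 n]]] ^ [V1 n ^ [V1 [V2 n]]]]
  [V0 [V0 [V1 n ^ [V1 [V2 n]]]] ^ [V1 n ^ [V1 [V2 n]]]]
  [V0 [V0 [V0 [V1 [V2 n]]] ^ [V1 n ^ [V1 [V2 n]]]] ^ [V1 [V2 n]]]
  [V0 [V0 [V0 [V0 [V1 [V2 n]]] ^ [V1 [V2 n]]] ^ [V1 [V2 n]]] ^ [V1 [V2 n]]]
  [V0 [V0 [V0 [V1 n ^ [V1 [V2 n]]]] ^ [V1 [V2 n]]] ^ [V1 [V2 n]]]
  [V0 [V0 [V1 n ^ [V1 n ^ [V1 [V2 n]]]]] ^ [V1 [V2 n]]]
  [V0 [V1 n ^ [V1 n ^ [V1 n ^ [V1 [V2 n]]]]]]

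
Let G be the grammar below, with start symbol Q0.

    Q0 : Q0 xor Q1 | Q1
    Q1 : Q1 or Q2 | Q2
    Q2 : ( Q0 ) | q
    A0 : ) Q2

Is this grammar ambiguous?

Unambiguous

(A0 is unreachable from Q0, so its rules don't affect L(Q0).) The grammar is stratified — Q0 handles 'xor' (left-recursive), Q1 handles 'or', Q2 atoms. Each operator has a fixed associativity and precedence level, so every string has one parse.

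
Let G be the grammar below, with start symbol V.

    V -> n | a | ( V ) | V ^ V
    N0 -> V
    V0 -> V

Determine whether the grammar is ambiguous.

Witness: a ^ a ^ a

Derivation 1: V ⇒ V ^ V ⇒ a ^ V ⇒ a ^ V ^ V ⇒ a ^ a ^ V ⇒ a ^ a ^ a
Derivation 2: V ⇒ V ^ V ⇒ V ^ V ^ V ⇒ a ^ V ^ V ⇒ a ^ a ^ V ⇒ a ^ a ^ a

Two distinct leftmost derivations for the same string.

Ambiguous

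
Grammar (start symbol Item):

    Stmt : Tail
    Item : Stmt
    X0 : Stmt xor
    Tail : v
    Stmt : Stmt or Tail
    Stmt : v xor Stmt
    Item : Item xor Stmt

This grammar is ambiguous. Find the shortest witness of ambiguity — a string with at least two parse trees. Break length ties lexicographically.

v xor v

length 1: no string has ≥2 trees
length 3: v xor v has 2 parse trees

Two derivations of v xor v:
  Item ⇒ Stmt ⇒ v xor Stmt ⇒ v xor Tail ⇒ v xor v
  Item ⇒ Item xor Stmt ⇒ Stmt xor Stmt ⇒ Tail xor Stmt ⇒ v xor Stmt ⇒ v xor Tail ⇒ v xor v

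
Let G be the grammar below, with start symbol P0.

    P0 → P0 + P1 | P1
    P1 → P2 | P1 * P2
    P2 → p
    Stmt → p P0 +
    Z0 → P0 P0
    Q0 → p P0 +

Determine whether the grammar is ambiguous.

Unambiguous

Only P0, P1, P2 are reachable from P0; ignoring the rest: The grammar is stratified — P0 handles '+' (left-recursive), P1 handles '*', P2 atoms. Each operator has a fixed associativity and precedence level, so every string has one parse.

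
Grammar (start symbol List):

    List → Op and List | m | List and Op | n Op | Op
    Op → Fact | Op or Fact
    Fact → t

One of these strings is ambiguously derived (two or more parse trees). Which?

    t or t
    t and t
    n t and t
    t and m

t and t

t or t: 1 tree
t and t: 2 trees
n t and t: 1 tree
t and m: 1 tree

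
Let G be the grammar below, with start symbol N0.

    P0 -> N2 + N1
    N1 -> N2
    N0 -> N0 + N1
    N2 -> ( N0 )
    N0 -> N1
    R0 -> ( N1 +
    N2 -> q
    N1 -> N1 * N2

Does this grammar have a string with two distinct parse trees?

Unambiguous

(R0, P0 are unreachable from N0, so their rules don't affect L(N0).) N0 → N0 + N1 | N1  ;  N1 → N1 * N2 | N2  — a left-associative chain with N2 at the bottom. Each string factors uniquely by precedence.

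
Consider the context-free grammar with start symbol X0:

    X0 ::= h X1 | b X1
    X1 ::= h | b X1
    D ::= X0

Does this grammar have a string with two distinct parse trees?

(D is unreachable from X0, so its rules don't affect L(X0).) Restricted to the reachable nonterminals, every rule has the form A → t or A → t B, and no two rules for the same A share a first terminal. The grammar encodes a DFA — one run per string.

Unambiguous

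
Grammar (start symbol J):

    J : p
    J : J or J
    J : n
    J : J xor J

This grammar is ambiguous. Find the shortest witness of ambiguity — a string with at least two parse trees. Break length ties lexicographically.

length 1: no string has ≥2 trees
length 3: no string has ≥2 trees
length 5: n or n or n has 2 parse trees

Two derivations of n or n or n:
  J ⇒ J or J ⇒ J or J or J ⇒ n or J or J ⇒ n or n or J ⇒ n or n or n
  J ⇒ J or J ⇒ n or J ⇒ n or J or J ⇒ n or n or J ⇒ n or n or n

n or n or n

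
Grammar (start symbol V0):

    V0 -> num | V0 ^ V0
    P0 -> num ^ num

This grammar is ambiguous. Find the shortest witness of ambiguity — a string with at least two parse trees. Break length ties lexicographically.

length 1: no string has ≥2 trees
length 3: no string has ≥2 trees
length 5: num ^ num ^ num has 2 parse trees

Two derivations of num ^ num ^ num:
  V0 ⇒ V0 ^ V0 ⇒ num ^ V0 ⇒ num ^ V0 ^ V0 ⇒ num ^ num ^ V0 ⇒ num ^ num ^ num
  V0 ⇒ V0 ^ V0 ⇒ V0 ^ V0 ^ V0 ⇒ num ^ V0 ^ V0 ⇒ num ^ num ^ V0 ⇒ num ^ num ^ num

num ^ num ^ num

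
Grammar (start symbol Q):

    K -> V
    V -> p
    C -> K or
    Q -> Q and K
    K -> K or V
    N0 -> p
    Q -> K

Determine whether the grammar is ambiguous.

Unambiguous

(N0, C are unreachable from Q, so their rules don't affect L(Q).) This is a standard precedence ladder (Q over K over V), with each level left-recursive on its own operator ('and' at Q, 'or' at K). That structure is LR(1), hence unambiguous.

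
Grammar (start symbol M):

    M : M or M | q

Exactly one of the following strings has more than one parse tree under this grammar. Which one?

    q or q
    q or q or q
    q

q or q or q

q or q: 1 tree
q or q or q: 2 trees
q: 1 tree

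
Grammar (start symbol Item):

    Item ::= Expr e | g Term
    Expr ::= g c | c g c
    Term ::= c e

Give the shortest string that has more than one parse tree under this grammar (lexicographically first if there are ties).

length 3: g c e has 2 parse trees

Two derivations of g c e:
  Item ⇒ Expr e ⇒ g c e
  Item ⇒ g Term ⇒ g c e

g c e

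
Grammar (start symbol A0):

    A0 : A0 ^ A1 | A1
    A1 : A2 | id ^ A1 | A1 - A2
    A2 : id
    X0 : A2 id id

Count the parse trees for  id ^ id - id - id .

4

Parse trees for id ^ id - id - id:
  [A0 [A0 [A1 [A2 id]]] ^ [A1 [A1 [A1 [A2 id]] - [A2 id]] - [A2 id]]]
  [A0 [A1 id ^ [A1 [A1 [A1 [A2 id]] - [A2 id]] - [A2 id]]]]
  [A0 [A1 [A1 id ^ [A1 [A1 [A2 id]] - [A2 id]]] - [A2 id]]]
  [A0 [A1 [A1 [A1 id ^ [A1 [A2 id]]] - [A2 id]] - [A2 id]]]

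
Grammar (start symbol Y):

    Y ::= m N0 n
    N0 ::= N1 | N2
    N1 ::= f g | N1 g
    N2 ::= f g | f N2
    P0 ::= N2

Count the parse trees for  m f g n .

Parse trees for m f g n:
  [Y m [N0 [N1 f g]] n]
  [Y m [N0 [N2 f g]] n]

2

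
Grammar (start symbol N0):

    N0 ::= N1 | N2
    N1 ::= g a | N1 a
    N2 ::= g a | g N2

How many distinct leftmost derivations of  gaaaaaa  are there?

1

Parse trees for gaaaaaa:
  [N0 [N1 [N1 [N1 [N1 [N1 [N1 g a] a] a] a] a] a]]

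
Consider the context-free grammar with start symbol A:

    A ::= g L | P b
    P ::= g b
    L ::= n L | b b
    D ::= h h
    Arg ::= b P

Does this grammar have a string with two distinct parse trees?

Ambiguous

Witness: g b b

Derivation 1: A ⇒ g L ⇒ g b b
Derivation 2: A ⇒ P b ⇒ g b b

Two distinct leftmost derivations for the same string.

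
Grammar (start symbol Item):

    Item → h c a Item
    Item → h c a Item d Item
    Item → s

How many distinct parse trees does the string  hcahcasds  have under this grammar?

2

Parse trees for hcahcasds:
  [Item h c a [Item h c a [Item s] d [Item s]]]
  [Item h c a [Item h c a [Item s]] d [Item s]]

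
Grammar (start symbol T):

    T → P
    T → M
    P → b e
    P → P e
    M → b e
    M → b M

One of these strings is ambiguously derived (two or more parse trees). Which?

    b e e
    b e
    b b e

b e

b e e: 1 tree
b e: 2 trees
b b e: 1 tree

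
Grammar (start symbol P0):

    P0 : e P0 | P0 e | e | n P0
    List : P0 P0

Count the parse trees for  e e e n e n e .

1

Parse trees for e e e n e n e:
  [P0 e [P0 e [P0 e [P0 n [P0 e [P0 n [P0 e]]]]]]]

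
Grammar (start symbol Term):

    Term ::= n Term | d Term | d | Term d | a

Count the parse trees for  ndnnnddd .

29

Parse trees for ndnnnddd (showing first 6 of 29):
  [Term n [Term d [Term n [Term n [Term n [Term d [Term d [Term d]]]]]]]]
  [Term n [Term d [Term n [Term n [Term n [Term d [Term [Term d] d]]]]]]]
  [Term n [Term d [Term n [Term n [Term n [Term [Term d [Term d]] d]]]]]]
  [Term n [Term d [Term n [Term n [Term n [Term [Term [Term d] d] d]]]]]]
  [Term n [Term d [Term n [Term n [Term [Term n [Term d [Term d]]] d]]]]]
  [Term n [Term d [Term n [Term n [Term [Term n [Term [Term d] d]] d]]]]]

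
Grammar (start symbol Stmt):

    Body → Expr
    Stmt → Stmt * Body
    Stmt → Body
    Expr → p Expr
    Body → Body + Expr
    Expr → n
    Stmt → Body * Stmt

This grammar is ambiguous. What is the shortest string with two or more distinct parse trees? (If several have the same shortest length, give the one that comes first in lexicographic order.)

n * n

length 1: no string has ≥2 trees
length 2: no string has ≥2 trees
length 3: n * n has 2 parse trees

Two derivations of n * n:
  Stmt ⇒ Stmt * Body ⇒ Body * Body ⇒ Expr * Body ⇒ n * Body ⇒ n * Expr ⇒ n * n
  Stmt ⇒ Body * Stmt ⇒ Expr * Stmt ⇒ n * Stmt ⇒ n * Body ⇒ n * Expr ⇒ n * n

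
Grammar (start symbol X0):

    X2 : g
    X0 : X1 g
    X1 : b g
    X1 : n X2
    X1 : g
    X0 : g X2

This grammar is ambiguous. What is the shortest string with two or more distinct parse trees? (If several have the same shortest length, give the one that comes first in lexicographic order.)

g g

length 2: g g has 2 parse trees

Two derivations of g g:
  X0 ⇒ X1 g ⇒ g g
  X0 ⇒ g X2 ⇒ g g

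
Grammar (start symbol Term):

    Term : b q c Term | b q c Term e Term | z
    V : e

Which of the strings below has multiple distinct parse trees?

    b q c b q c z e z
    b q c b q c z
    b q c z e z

b q c b q c z e z: 2 trees
b q c b q c z: 1 tree
b q c z e z: 1 tree

b q c b q c z e z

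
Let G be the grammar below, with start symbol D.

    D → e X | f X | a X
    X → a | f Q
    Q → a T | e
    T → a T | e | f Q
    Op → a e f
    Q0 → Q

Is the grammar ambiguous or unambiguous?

Unambiguous

Only D, X, Q, T are reachable from D; ignoring the rest: Restricted to the reachable nonterminals, every rule has the form A → t or A → t B, and no two rules for the same A share a first terminal. The grammar encodes a DFA — one run per string.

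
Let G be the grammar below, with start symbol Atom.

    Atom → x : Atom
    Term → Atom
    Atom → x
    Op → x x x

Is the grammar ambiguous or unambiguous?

Unambiguous

(Term, Op are unreachable from Atom, so their rules don't affect L(Atom).) Right-recursive list with a separator: after each atom, whether the separator follows determines the rule. One parse per string.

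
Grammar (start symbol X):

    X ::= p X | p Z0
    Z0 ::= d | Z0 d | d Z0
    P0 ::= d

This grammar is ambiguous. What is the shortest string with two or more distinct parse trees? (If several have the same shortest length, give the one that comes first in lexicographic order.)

p d d

length 2: no string has ≥2 trees
length 3: p d d has 2 parse trees

Two derivations of p d d:
  X ⇒ p Z0 ⇒ p Z0 d ⇒ p d d
  X ⇒ p Z0 ⇒ p d Z0 ⇒ p d d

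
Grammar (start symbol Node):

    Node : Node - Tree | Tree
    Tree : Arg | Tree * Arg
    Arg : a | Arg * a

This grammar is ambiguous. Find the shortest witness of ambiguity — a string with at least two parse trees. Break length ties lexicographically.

length 1: no string has ≥2 trees
length 3: a * a has 2 parse trees

Two derivations of a * a:
  Node ⇒ Tree ⇒ Arg ⇒ Arg * a ⇒ a * a
  Node ⇒ Tree ⇒ Tree * Arg ⇒ Arg * Arg ⇒ a * Arg ⇒ a * a

a * a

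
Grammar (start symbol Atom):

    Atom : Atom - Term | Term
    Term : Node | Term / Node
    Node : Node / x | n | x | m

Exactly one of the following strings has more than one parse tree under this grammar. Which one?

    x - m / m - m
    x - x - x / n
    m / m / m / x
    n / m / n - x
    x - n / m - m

x - m / m - m: 1 tree
x - x - x / n: 1 tree
m / m / m / x: 2 trees
n / m / n - x: 1 tree
x - n / m - m: 1 tree

m / m / m / x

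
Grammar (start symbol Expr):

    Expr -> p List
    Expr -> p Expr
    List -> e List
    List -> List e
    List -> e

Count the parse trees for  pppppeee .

4

Parse trees for pppppeee:
  [Expr p [Expr p [Expr p [Expr p [Expr p [List e [List e [List e]]]]]]]]
  [Expr p [Expr p [Expr p [Expr p [Expr p [List e [List [List e] e]]]]]]]
  [Expr p [Expr p [Expr p [Expr p [Expr p [List [List e [List e]] e]]]]]]
  [Expr p [Expr p [Expr p [Expr p [Expr p [List [List [List e] e] e]]]]]]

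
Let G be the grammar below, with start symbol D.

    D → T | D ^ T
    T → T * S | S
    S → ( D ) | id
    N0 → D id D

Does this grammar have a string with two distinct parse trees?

Only D, T, S are reachable from D; ignoring the rest: This is a standard precedence ladder (D over T over S), with each level left-recursive on its own operator ('^' at D, '*' at T). That structure is LR(1), hence unambiguous.

Unambiguous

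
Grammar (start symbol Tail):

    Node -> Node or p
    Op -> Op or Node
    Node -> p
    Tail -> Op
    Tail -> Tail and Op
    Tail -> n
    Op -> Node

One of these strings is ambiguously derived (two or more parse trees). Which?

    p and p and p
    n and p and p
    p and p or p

p and p or p

p and p and p: 1 tree
n and p and p: 1 tree
p and p or p: 2 trees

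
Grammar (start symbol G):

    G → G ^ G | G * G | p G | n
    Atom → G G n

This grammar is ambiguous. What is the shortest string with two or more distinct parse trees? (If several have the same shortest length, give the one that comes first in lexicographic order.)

length 1: no string has ≥2 trees
length 2: no string has ≥2 trees
length 3: no string has ≥2 trees
length 4: p n * n has 2 parse trees

Two derivations of p n * n:
  G ⇒ G * G ⇒ p G * G ⇒ p n * G ⇒ p n * n
  G ⇒ p G ⇒ p G * G ⇒ p n * G ⇒ p n * n

p n * n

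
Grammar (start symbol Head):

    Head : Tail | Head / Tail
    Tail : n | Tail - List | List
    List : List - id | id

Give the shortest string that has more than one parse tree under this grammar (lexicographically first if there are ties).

id - id

length 1: no string has ≥2 trees
length 3: id - id has 2 parse trees

Two derivations of id - id:
  Head ⇒ Tail ⇒ Tail - List ⇒ List - List ⇒ id - List ⇒ id - id
  Head ⇒ Tail ⇒ List ⇒ List - id ⇒ id - id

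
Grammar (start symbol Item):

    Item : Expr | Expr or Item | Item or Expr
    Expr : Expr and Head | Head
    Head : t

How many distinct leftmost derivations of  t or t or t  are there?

4

Parse trees for t or t or t:
  [Item [Expr [Head t]] or [Item [Expr [Head t]] or [Item [Expr [Head t]]]]]
  [Item [Expr [Head t]] or [Item [Item [Expr [Head t]]] or [Expr [Head t]]]]
  [Item [Item [Expr [Head t]] or [Item [Expr [Head t]]]] or [Expr [Head t]]]
  [Item [Item [Item [Expr [Head t]]] or [Expr [Head t]]] or [Expr [Head t]]]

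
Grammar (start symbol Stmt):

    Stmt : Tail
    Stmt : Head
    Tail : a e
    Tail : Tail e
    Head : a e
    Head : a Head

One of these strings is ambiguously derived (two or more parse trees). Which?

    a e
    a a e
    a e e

a e: 2 trees
a a e: 1 tree
a e e: 1 tree

a e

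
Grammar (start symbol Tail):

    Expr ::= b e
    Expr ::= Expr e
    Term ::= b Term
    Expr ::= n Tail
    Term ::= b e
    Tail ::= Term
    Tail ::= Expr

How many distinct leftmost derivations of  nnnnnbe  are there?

Parse trees for nnnnnbe:
  [Tail [Expr n [Tail [Expr n [Tail [Expr n [Tail [Expr n [Tail [Expr n [Tail [Term b e]]]]]]]]]]]]
  [Tail [Expr n [Tail [Expr n [Tail [Expr n [Tail [Expr n [Tail [Expr n [Tail [Expr b e]]]]]]]]]]]]

2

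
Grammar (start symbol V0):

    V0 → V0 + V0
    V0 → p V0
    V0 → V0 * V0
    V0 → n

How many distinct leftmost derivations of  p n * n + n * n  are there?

Parse trees for p n * n + n * n (showing first 6 of 14):
  [V0 [V0 p [V0 [V0 n] * [V0 n]]] + [V0 [V0 n] * [V0 n]]]
  [V0 [V0 [V0 p [V0 n]] * [V0 n]] + [V0 [V0 n] * [V0 n]]]
  [V0 p [V0 [V0 [V0 n] * [V0 n]] + [V0 [V0 n] * [V0 n]]]]
  [V0 p [V0 [V0 n] * [V0 [V0 n] + [V0 [V0 n] * [V0 n]]]]]
  [V0 p [V0 [V0 n] * [V0 [V0 [V0 n] + [V0 n]] * [V0 n]]]]
  [V0 p [V0 [V0 [V0 [V0 n] * [V0 n]] + [V0 n]] * [V0 n]]]

14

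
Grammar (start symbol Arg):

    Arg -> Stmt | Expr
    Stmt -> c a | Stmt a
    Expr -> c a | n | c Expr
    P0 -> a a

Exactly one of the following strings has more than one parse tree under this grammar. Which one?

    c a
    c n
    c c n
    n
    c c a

c a: 2 trees
c n: 1 tree
c c n: 1 tree
n: 1 tree
c c a: 1 tree

c a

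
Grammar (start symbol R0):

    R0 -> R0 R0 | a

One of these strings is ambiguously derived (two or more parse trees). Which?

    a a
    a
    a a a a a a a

a a: 1 tree
a: 1 tree
a a a a a a a: 132 trees

a a a a a a a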